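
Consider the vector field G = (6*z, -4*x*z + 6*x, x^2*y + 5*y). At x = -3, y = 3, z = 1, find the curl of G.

(∇×G)₁ = ∂G₃/∂y − ∂G₂/∂z = x^2 + 4*x + 5
(∇×G)₂ = ∂G₁/∂z − ∂G₃/∂x = -2*x*y + 6
(∇×G)₃ = ∂G₂/∂x − ∂G₁/∂y = -4*z + 6
∇×G = (x^2 + 4*x + 5, -2*x*y + 6, -4*z + 6)
At (-3, 3, 1): (2, 24, 2).

(2, 24, 2)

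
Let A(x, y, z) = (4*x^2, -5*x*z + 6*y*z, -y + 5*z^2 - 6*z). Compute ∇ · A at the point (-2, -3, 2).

∂A₁/∂x = 8*x
∂A₂/∂y = 6*z
∂A₃/∂z = 10*z - 6
∇·A = 8*x + 16*z - 6
At (-2, -3, 2): 10.

10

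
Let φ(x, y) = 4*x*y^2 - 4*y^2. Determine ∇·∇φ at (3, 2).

∂²φ/∂x² = 0
∂²φ/∂y² = 8*(x - 1)
∇²φ = 8*x - 8
At (3, 2): 16.

16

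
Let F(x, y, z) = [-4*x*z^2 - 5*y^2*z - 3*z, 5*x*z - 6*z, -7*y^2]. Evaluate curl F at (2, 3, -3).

(-46, 0, -105)

(∇×F)₁ = ∂F₃/∂y − ∂F₂/∂z = -5*x - 14*y + 6
(∇×F)₂ = ∂F₁/∂z − ∂F₃/∂x = -8*x*z - 5*y^2 - 3
(∇×F)₃ = ∂F₂/∂x − ∂F₁/∂y = 10*y*z + 5*z
∇×F = (-5*x - 14*y + 6, -8*x*z - 5*y^2 - 3, 10*y*z + 5*z)
At (2, 3, -3): (-46, 0, -105).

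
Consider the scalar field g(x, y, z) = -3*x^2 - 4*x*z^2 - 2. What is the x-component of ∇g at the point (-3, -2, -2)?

(∇g)_1 = ∂g/∂x = -6*x - 4*z^2
At (-3, -2, -2): 2.

2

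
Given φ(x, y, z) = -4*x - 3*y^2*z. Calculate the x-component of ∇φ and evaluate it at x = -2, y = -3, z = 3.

-4

(∇φ)_1 = ∂φ/∂x = -4
At (-2, -3, 3): -4.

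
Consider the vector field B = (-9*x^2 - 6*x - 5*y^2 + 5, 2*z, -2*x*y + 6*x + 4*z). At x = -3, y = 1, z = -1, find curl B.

(4, -4, 10)

(∇×B)₁ = ∂B₃/∂y − ∂B₂/∂z = -2*x - 2
(∇×B)₂ = ∂B₁/∂z − ∂B₃/∂x = 2*y - 6
(∇×B)₃ = ∂B₂/∂x − ∂B₁/∂y = 10*y
∇×B = (-2*x - 2, 2*y - 6, 10*y)
At (-3, 1, -1): (4, -4, 10).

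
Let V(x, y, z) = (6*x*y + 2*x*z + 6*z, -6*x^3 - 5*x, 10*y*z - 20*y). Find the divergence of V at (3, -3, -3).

-54

∂V₁/∂x = 6*y + 2*z
∂V₂/∂y = 0
∂V₃/∂z = 10*y
∇·V = 16*y + 2*z
At (3, -3, -3): -54.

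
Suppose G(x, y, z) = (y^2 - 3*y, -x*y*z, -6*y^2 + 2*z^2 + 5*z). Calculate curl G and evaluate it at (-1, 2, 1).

(∇×G)₁ = ∂G₃/∂y − ∂G₂/∂z = x*y - 12*y
(∇×G)₂ = ∂G₁/∂z − ∂G₃/∂x = 0
(∇×G)₃ = ∂G₂/∂x − ∂G₁/∂y = -y*z - 2*y + 3
∇×G = (x*y - 12*y, 0, -y*z - 2*y + 3)
At (-1, 2, 1): (-26, 0, -3).

(-26, 0, -3)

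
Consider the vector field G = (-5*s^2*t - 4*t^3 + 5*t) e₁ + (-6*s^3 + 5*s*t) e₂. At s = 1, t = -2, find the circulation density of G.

∂G₂/∂s = -18*s^2 + 5*t
∂G₁/∂t = -5*s^2 - 12*t^2 + 5
Scalar curl = -13*s^2 + 12*t^2 + 5*t - 5
At (1, -2): 20.

20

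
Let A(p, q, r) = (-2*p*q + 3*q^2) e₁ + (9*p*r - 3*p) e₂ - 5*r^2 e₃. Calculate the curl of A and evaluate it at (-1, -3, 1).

(9, 0, 22)

(∇×A)₁ = ∂A₃/∂q − ∂A₂/∂r = -9*p
(∇×A)₂ = ∂A₁/∂r − ∂A₃/∂p = 0
(∇×A)₃ = ∂A₂/∂p − ∂A₁/∂q = 2*p - 6*q + 9*r - 3
∇×A = (-9*p, 0, 2*p - 6*q + 9*r - 3)
At (-1, -3, 1): (9, 0, 22).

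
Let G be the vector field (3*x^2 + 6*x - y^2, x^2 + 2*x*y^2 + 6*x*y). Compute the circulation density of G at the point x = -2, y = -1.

∂G₂/∂x = 2*x + 2*y^2 + 6*y
∂G₁/∂y = -2*y
Scalar curl = 2*x + 2*y^2 + 8*y
At (-2, -1): -10.

-10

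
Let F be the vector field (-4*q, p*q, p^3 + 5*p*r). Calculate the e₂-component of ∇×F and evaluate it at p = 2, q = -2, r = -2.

-2

(∇×F)_2 = ∂F₁/∂r − ∂F₃/∂p
= 0 − (3*p^2 + 5*r)
= -3*p^2 - 5*r
At (2, -2, -2): -2.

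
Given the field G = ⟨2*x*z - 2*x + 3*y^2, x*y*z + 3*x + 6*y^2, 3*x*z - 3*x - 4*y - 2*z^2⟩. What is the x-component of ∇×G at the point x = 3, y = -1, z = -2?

-1

(∇×G)_1 = ∂G₃/∂y − ∂G₂/∂z
= -4 − (x*y)
= -x*y - 4
At (3, -1, -2): -1.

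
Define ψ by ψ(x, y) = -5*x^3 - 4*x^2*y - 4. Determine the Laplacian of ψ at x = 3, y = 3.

∂²ψ/∂x² = -2*(15*x + 4*y)
∂²ψ/∂y² = 0
∇²ψ = -30*x - 8*y
At (3, 3): -114.

-114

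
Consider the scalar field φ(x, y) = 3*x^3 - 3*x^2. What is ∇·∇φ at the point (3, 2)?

∂²φ/∂x² = 6*(3*x - 1)
∂²φ/∂y² = 0
∇²φ = 18*x - 6
At (3, 2): 48.

48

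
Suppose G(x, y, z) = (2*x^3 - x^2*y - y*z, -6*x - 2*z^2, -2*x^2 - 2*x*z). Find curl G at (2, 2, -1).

(-4, 4, -3)

(∇×G)₁ = ∂G₃/∂y − ∂G₂/∂z = 4*z
(∇×G)₂ = ∂G₁/∂z − ∂G₃/∂x = 4*x - y + 2*z
(∇×G)₃ = ∂G₂/∂x − ∂G₁/∂y = x^2 + z - 6
∇×G = (4*z, 4*x - y + 2*z, x^2 + z - 6)
At (2, 2, -1): (-4, 4, -3).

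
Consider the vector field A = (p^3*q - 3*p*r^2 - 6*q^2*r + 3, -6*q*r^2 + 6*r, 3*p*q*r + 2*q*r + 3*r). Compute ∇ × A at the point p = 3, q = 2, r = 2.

(64, -72, 21)

(∇×A)₁ = ∂A₃/∂q − ∂A₂/∂r = 3*p*r + 12*q*r + 2*r - 6
(∇×A)₂ = ∂A₁/∂r − ∂A₃/∂p = -6*p*r - 6*q^2 - 3*q*r
(∇×A)₃ = ∂A₂/∂p − ∂A₁/∂q = -p^3 + 12*q*r
∇×A = (3*p*r + 12*q*r + 2*r - 6, -6*p*r - 6*q^2 - 3*q*r, -p^3 + 12*q*r)
At (3, 2, 2): (64, -72, 21).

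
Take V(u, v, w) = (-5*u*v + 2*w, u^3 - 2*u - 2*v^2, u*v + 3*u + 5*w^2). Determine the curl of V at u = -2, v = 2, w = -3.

(∇×V)₁ = ∂V₃/∂v − ∂V₂/∂w = u
(∇×V)₂ = ∂V₁/∂w − ∂V₃/∂u = -v - 1
(∇×V)₃ = ∂V₂/∂u − ∂V₁/∂v = 3*u^2 + 5*u - 2
∇×V = (u, -v - 1, 3*u^2 + 5*u - 2)
At (-2, 2, -3): (-2, -3, 0).

(-2, -3, 0)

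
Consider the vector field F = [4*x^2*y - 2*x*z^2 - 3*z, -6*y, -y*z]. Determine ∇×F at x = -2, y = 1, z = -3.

(3, -27, -16)

(∇×F)₁ = ∂F₃/∂y − ∂F₂/∂z = -z
(∇×F)₂ = ∂F₁/∂z − ∂F₃/∂x = -4*x*z - 3
(∇×F)₃ = ∂F₂/∂x − ∂F₁/∂y = -4*x^2
∇×F = (-z, -4*x*z - 3, -4*x^2)
At (-2, 1, -3): (3, -27, -16).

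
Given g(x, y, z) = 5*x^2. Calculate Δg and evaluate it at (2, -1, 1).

10

∂²g/∂x² = 10
∂²g/∂y² = 0
∂²g/∂z² = 0
∇²g = 10
At (2, -1, 1): 10.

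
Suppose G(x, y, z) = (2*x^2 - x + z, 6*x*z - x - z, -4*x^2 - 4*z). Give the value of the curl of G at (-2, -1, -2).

(13, -15, -13)

(∇×G)₁ = ∂G₃/∂y − ∂G₂/∂z = -6*x + 1
(∇×G)₂ = ∂G₁/∂z − ∂G₃/∂x = 8*x + 1
(∇×G)₃ = ∂G₂/∂x − ∂G₁/∂y = 6*z - 1
∇×G = (-6*x + 1, 8*x + 1, 6*z - 1)
At (-2, -1, -2): (13, -15, -13).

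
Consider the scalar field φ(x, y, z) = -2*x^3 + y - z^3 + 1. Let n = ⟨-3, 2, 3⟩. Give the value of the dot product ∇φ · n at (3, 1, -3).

83

∂φ/∂x = -6*x^2
∂φ/∂y = 1
∂φ/∂z = -3*z^2
∇φ at (3, 1, -3) = (-54, 1, -27)
∇φ · n = (-54)(-3) + (1)(2) + (-27)(3) = 83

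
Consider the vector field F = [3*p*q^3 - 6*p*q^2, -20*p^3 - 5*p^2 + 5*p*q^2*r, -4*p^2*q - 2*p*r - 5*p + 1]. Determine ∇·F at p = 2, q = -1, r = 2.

∂F₁/∂p = 3*q^3 - 6*q^2
∂F₂/∂q = 10*p*q*r
∂F₃/∂r = -2*p
∇·F = 10*p*q*r - 2*p + 3*q^3 - 6*q^2
At (2, -1, 2): -53.

-53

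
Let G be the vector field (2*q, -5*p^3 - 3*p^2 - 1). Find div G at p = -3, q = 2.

∂G₁/∂p = 0
∂G₂/∂q = 0
∇·G = 0
At (-3, 2): 0.

0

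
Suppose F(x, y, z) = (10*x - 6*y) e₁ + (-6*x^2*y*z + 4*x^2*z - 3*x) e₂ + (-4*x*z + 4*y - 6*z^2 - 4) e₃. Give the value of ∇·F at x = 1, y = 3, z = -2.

42

∂F₁/∂x = 10
∂F₂/∂y = -6*x^2*z
∂F₃/∂z = -4*x - 12*z
∇·F = -6*x^2*z - 4*x - 12*z + 10
At (1, 3, -2): 42.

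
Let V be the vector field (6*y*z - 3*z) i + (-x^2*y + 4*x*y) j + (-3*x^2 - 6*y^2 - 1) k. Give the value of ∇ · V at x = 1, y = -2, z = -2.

3

∂V₁/∂x = 0
∂V₂/∂y = -x^2 + 4*x
∂V₃/∂z = 0
∇·V = -x^2 + 4*x
At (1, -2, -2): 3.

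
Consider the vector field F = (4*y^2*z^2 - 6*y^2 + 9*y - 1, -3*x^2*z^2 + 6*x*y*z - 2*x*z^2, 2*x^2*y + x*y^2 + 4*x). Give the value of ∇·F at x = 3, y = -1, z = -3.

-54

∂F₁/∂x = 0
∂F₂/∂y = 6*x*z
∂F₃/∂z = 0
∇·F = 6*x*z
At (3, -1, -3): -54.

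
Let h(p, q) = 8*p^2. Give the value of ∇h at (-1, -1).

∂h/∂p = 16*p
∂h/∂q = 0
∇h = (16*p, 0)
At (-1, -1): (-16, 0).

(-16, 0)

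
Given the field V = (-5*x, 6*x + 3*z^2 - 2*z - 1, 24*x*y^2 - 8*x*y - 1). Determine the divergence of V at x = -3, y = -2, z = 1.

∂V₁/∂x = -5
∂V₂/∂y = 0
∂V₃/∂z = 0
∇·V = -5
At (-3, -2, 1): -5.

-5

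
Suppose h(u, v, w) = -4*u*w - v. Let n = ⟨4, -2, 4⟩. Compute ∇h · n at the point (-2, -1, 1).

18

∂h/∂u = -4*w
∂h/∂v = -1
∂h/∂w = -4*u
∇h at (-2, -1, 1) = (-4, -1, 8)
∇h · n = (-4)(4) + (-1)(-2) + (8)(4) = 18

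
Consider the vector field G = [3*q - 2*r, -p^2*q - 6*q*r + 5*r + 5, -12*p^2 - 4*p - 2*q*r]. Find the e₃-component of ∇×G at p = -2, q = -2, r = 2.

-11

(∇×G)_3 = ∂G₂/∂p − ∂G₁/∂q
= -2*p*q − (3)
= -2*p*q - 3
At (-2, -2, 2): -11.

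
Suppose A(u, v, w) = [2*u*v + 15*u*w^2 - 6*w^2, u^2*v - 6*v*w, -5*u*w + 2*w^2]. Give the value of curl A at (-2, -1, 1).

(∇×A)₁ = ∂A₃/∂v − ∂A₂/∂w = 6*v
(∇×A)₂ = ∂A₁/∂w − ∂A₃/∂u = 30*u*w - 7*w
(∇×A)₃ = ∂A₂/∂u − ∂A₁/∂v = 2*u*v - 2*u
∇×A = (6*v, 30*u*w - 7*w, 2*u*v - 2*u)
At (-2, -1, 1): (-6, -67, 8).

(-6, -67, 8)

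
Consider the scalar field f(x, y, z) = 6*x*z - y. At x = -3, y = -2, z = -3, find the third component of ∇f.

-18

(∇f)_3 = ∂f/∂z = 6*x
At (-3, -2, -3): -18.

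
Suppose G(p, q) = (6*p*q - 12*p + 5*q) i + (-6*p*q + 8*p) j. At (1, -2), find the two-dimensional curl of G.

9

∂G₂/∂p = -6*q + 8
∂G₁/∂q = 6*p + 5
Scalar curl = -6*p - 6*q + 3
At (1, -2): 9.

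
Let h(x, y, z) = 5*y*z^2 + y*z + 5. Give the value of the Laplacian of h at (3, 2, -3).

∂²h/∂x² = 0
∂²h/∂y² = 0
∂²h/∂z² = 10*y
∇²h = 10*y
At (3, 2, -3): 20.

20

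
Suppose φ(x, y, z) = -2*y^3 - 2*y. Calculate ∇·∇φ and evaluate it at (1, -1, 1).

12

∂²φ/∂x² = 0
∂²φ/∂y² = -12*y
∂²φ/∂z² = 0
∇²φ = -12*y
At (1, -1, 1): 12.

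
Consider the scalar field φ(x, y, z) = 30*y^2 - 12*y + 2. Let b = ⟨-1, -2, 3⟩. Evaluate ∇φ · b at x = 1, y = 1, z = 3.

∂φ/∂x = 0
∂φ/∂y = 60*y - 12
∂φ/∂z = 0
∇φ at (1, 1, 3) = (0, 48, 0)
∇φ · b = (0)(-1) + (48)(-2) + (0)(3) = -96

-96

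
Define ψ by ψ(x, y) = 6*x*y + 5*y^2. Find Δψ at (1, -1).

10

∂²ψ/∂x² = 0
∂²ψ/∂y² = 10
∇²ψ = 10
At (1, -1): 10.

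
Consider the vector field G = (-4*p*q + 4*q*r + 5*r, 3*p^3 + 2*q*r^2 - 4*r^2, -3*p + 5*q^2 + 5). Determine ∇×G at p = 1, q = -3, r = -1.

(-50, -4, 17)

(∇×G)₁ = ∂G₃/∂q − ∂G₂/∂r = -4*q*r + 10*q + 8*r
(∇×G)₂ = ∂G₁/∂r − ∂G₃/∂p = 4*q + 8
(∇×G)₃ = ∂G₂/∂p − ∂G₁/∂q = 9*p^2 + 4*p - 4*r
∇×G = (-4*q*r + 10*q + 8*r, 4*q + 8, 9*p^2 + 4*p - 4*r)
At (1, -3, -1): (-50, -4, 17).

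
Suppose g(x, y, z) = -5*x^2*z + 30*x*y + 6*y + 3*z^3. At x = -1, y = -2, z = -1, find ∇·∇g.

∂²g/∂x² = -10*z
∂²g/∂y² = 0
∂²g/∂z² = 18*z
∇²g = 8*z
At (-1, -2, -1): -8.

-8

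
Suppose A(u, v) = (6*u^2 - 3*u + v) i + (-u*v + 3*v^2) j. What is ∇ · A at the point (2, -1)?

∂A₁/∂u = 12*u - 3
∂A₂/∂v = -u + 6*v
∇·A = 11*u + 6*v - 3
At (2, -1): 13.

13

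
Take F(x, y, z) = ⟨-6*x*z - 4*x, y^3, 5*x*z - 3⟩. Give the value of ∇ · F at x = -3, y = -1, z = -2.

-4

∂F₁/∂x = -6*z - 4
∂F₂/∂y = 3*y^2
∂F₃/∂z = 5*x
∇·F = 5*x + 3*y^2 - 6*z - 4
At (-3, -1, -2): -4.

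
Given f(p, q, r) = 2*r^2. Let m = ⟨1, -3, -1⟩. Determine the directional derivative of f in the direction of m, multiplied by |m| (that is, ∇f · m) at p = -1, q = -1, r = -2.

∂f/∂p = 0
∂f/∂q = 0
∂f/∂r = 4*r
∇f at (-1, -1, -2) = (0, 0, -8)
∇f · m = (0)(1) + (0)(-3) + (-8)(-1) = 8

8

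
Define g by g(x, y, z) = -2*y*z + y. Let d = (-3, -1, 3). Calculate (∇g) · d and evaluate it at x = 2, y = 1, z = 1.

-5

∂g/∂x = 0
∂g/∂y = -2*z + 1
∂g/∂z = -2*y
∇g at (2, 1, 1) = (0, -1, -2)
∇g · d = (0)(-3) + (-1)(-1) + (-2)(3) = -5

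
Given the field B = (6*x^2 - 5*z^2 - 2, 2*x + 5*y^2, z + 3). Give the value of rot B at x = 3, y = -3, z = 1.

(0, -10, 2)

(∇×B)₁ = ∂B₃/∂y − ∂B₂/∂z = 0
(∇×B)₂ = ∂B₁/∂z − ∂B₃/∂x = -10*z
(∇×B)₃ = ∂B₂/∂x − ∂B₁/∂y = 2
∇×B = (0, -10*z, 2)
At (3, -3, 1): (0, -10, 2).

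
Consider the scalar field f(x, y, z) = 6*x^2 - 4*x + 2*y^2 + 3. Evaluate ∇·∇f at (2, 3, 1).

∂²f/∂x² = 12
∂²f/∂y² = 4
∂²f/∂z² = 0
∇²f = 16
At (2, 3, 1): 16.

16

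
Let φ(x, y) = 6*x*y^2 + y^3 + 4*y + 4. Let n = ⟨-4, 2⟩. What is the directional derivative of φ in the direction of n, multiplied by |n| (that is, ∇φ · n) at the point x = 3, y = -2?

-208

∂φ/∂x = 6*y^2
∂φ/∂y = 12*x*y + 3*y^2 + 4
∇φ at (3, -2) = (24, -56)
∇φ · n = (24)(-4) + (-56)(2) = -208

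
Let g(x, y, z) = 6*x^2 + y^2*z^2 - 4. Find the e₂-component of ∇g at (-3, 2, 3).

(∇g)_2 = ∂g/∂y = 2*y*z^2
At (-3, 2, 3): 36.

36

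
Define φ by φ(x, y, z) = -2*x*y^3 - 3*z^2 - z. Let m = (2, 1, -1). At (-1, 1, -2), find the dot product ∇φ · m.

-9

∂φ/∂x = -2*y^3
∂φ/∂y = -6*x*y^2
∂φ/∂z = -6*z - 1
∇φ at (-1, 1, -2) = (-2, 6, 11)
∇φ · m = (-2)(2) + (6)(1) + (11)(-1) = -9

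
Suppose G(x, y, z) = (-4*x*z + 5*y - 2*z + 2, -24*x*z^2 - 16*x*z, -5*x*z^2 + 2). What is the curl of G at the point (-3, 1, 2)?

(∇×G)₁ = ∂G₃/∂y − ∂G₂/∂z = 48*x*z + 16*x
(∇×G)₂ = ∂G₁/∂z − ∂G₃/∂x = -4*x + 5*z^2 - 2
(∇×G)₃ = ∂G₂/∂x − ∂G₁/∂y = -24*z^2 - 16*z - 5
∇×G = (48*x*z + 16*x, -4*x + 5*z^2 - 2, -24*z^2 - 16*z - 5)
At (-3, 1, 2): (-336, 30, -133).

(-336, 30, -133)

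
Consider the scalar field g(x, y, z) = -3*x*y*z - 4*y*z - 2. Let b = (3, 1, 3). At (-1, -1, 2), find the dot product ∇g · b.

19

∂g/∂x = -3*y*z
∂g/∂y = -3*x*z - 4*z
∂g/∂z = -3*x*y - 4*y
∇g at (-1, -1, 2) = (6, -2, 1)
∇g · b = (6)(3) + (-2)(1) + (1)(3) = 19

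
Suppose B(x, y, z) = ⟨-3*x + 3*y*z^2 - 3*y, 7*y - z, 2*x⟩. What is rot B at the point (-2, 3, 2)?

(∇×B)₁ = ∂B₃/∂y − ∂B₂/∂z = 1
(∇×B)₂ = ∂B₁/∂z − ∂B₃/∂x = 6*y*z - 2
(∇×B)₃ = ∂B₂/∂x − ∂B₁/∂y = -3*z^2 + 3
∇×B = (1, 6*y*z - 2, -3*z^2 + 3)
At (-2, 3, 2): (1, 34, -9).

(1, 34, -9)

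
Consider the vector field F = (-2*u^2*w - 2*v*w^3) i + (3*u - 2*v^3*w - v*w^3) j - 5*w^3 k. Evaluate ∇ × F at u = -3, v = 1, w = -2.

(∇×F)₁ = ∂F₃/∂v − ∂F₂/∂w = 2*v^3 + 3*v*w^2
(∇×F)₂ = ∂F₁/∂w − ∂F₃/∂u = -2*u^2 - 6*v*w^2
(∇×F)₃ = ∂F₂/∂u − ∂F₁/∂v = 2*w^3 + 3
∇×F = (2*v^3 + 3*v*w^2, -2*u^2 - 6*v*w^2, 2*w^3 + 3)
At (-3, 1, -2): (14, -42, -13).

(14, -42, -13)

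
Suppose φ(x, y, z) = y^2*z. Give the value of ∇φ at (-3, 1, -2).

(0, -4, 1)

∂φ/∂x = 0
∂φ/∂y = 2*y*z
∂φ/∂z = y^2
∇φ = (0, 2*y*z, y^2)
At (-3, 1, -2): (0, -4, 1).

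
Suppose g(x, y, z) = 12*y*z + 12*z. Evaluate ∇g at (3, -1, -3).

(0, -36, 0)

∂g/∂x = 0
∂g/∂y = 12*z
∂g/∂z = 12*y + 12
∇g = (0, 12*z, 12*y + 12)
At (3, -1, -3): (0, -36, 0).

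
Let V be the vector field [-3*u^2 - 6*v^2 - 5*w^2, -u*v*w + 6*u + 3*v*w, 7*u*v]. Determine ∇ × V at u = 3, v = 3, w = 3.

(21, -51, 33)

(∇×V)₁ = ∂V₃/∂v − ∂V₂/∂w = u*v + 7*u - 3*v
(∇×V)₂ = ∂V₁/∂w − ∂V₃/∂u = -7*v - 10*w
(∇×V)₃ = ∂V₂/∂u − ∂V₁/∂v = -v*w + 12*v + 6
∇×V = (u*v + 7*u - 3*v, -7*v - 10*w, -v*w + 12*v + 6)
At (3, 3, 3): (21, -51, 33).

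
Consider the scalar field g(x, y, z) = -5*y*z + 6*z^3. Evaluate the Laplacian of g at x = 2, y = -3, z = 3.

108

∂²g/∂x² = 0
∂²g/∂y² = 0
∂²g/∂z² = 36*z
∇²g = 36*z
At (2, -3, 3): 108.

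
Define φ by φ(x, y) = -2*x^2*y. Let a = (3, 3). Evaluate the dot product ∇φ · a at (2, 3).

∂φ/∂x = -4*x*y
∂φ/∂y = -2*x^2
∇φ at (2, 3) = (-24, -8)
∇φ · a = (-24)(3) + (-8)(3) = -96

-96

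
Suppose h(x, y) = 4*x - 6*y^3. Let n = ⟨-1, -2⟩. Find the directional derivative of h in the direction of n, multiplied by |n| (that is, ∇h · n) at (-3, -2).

∂h/∂x = 4
∂h/∂y = -18*y^2
∇h at (-3, -2) = (4, -72)
∇h · n = (4)(-1) + (-72)(-2) = 140

140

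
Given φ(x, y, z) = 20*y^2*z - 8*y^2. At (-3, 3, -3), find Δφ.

-136

∂²φ/∂x² = 0
∂²φ/∂y² = 8*(5*z - 2)
∂²φ/∂z² = 0
∇²φ = 40*z - 16
At (-3, 3, -3): -136.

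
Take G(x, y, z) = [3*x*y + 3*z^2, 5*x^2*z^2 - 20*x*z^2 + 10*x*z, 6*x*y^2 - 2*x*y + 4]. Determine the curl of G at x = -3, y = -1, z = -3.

(∇×G)₁ = ∂G₃/∂y − ∂G₂/∂z = -10*x^2*z + 12*x*y + 40*x*z - 12*x
(∇×G)₂ = ∂G₁/∂z − ∂G₃/∂x = -6*y^2 + 2*y + 6*z
(∇×G)₃ = ∂G₂/∂x − ∂G₁/∂y = 10*x*z^2 - 3*x - 20*z^2 + 10*z
∇×G = (-10*x^2*z + 12*x*y + 40*x*z - 12*x, -6*y^2 + 2*y + 6*z, 10*x*z^2 - 3*x - 20*z^2 + 10*z)
At (-3, -1, -3): (702, -26, -471).

(702, -26, -471)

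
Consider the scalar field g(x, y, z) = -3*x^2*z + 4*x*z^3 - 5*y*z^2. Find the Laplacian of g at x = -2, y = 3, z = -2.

78

∂²g/∂x² = -6*z
∂²g/∂y² = 0
∂²g/∂z² = 2*(12*x*z - 5*y)
∇²g = 24*x*z - 10*y - 6*z
At (-2, 3, -2): 78.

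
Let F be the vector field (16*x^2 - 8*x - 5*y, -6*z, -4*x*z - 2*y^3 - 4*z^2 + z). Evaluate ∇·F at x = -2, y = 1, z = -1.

-55

∂F₁/∂x = 32*x - 8
∂F₂/∂y = 0
∂F₃/∂z = -4*x - 8*z + 1
∇·F = 28*x - 8*z - 7
At (-2, 1, -1): -55.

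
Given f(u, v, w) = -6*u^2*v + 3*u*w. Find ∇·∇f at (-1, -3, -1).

∂²f/∂u² = -12*v
∂²f/∂v² = 0
∂²f/∂w² = 0
∇²f = -12*v
At (-1, -3, -1): 36.

36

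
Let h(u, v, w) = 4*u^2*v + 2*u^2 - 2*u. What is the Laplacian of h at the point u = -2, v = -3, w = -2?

∂²h/∂u² = 4*(2*v + 1)
∂²h/∂v² = 0
∂²h/∂w² = 0
∇²h = 8*v + 4
At (-2, -3, -2): -20.

-20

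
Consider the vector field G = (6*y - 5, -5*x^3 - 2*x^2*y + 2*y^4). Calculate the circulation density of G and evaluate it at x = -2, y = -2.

∂G₂/∂x = -15*x^2 - 4*x*y
∂G₁/∂y = 6
Scalar curl = -15*x^2 - 4*x*y - 6
At (-2, -2): -82.

-82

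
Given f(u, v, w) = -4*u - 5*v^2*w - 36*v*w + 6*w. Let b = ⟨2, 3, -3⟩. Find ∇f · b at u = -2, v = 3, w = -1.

∂f/∂u = -4
∂f/∂v = -10*v*w - 36*w
∂f/∂w = -5*v^2 - 36*v + 6
∇f at (-2, 3, -1) = (-4, 66, -147)
∇f · b = (-4)(2) + (66)(3) + (-147)(-3) = 631

631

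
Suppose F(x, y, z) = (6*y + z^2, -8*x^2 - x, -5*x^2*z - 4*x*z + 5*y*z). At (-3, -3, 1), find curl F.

(5, -24, 41)

(∇×F)₁ = ∂F₃/∂y − ∂F₂/∂z = 5*z
(∇×F)₂ = ∂F₁/∂z − ∂F₃/∂x = 10*x*z + 6*z
(∇×F)₃ = ∂F₂/∂x − ∂F₁/∂y = -16*x - 7
∇×F = (5*z, 10*x*z + 6*z, -16*x - 7)
At (-3, -3, 1): (5, -24, 41).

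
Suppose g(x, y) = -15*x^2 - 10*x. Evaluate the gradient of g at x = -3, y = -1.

(80, 0)

∂g/∂x = -30*x - 10
∂g/∂y = 0
∇g = (-30*x - 10, 0)
At (-3, -1): (80, 0).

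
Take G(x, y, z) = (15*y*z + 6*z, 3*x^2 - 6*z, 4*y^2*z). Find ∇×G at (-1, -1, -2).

(22, -9, 24)

(∇×G)₁ = ∂G₃/∂y − ∂G₂/∂z = 8*y*z + 6
(∇×G)₂ = ∂G₁/∂z − ∂G₃/∂x = 15*y + 6
(∇×G)₃ = ∂G₂/∂x − ∂G₁/∂y = 6*x - 15*z
∇×G = (8*y*z + 6, 15*y + 6, 6*x - 15*z)
At (-1, -1, -2): (22, -9, 24).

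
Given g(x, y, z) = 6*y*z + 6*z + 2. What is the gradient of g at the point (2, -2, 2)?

(0, 12, -6)

∂g/∂x = 0
∂g/∂y = 6*z
∂g/∂z = 6*y + 6
∇g = (0, 6*z, 6*y + 6)
At (2, -2, 2): (0, 12, -6).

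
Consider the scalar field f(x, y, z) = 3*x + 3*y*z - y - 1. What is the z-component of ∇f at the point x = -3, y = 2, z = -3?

(∇f)_3 = ∂f/∂z = 3*y
At (-3, 2, -3): 6.

6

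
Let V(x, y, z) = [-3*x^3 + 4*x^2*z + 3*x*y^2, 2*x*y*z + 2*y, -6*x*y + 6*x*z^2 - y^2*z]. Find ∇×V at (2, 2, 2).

(∇×V)₁ = ∂V₃/∂y − ∂V₂/∂z = -2*x*y - 6*x - 2*y*z
(∇×V)₂ = ∂V₁/∂z − ∂V₃/∂x = 4*x^2 + 6*y - 6*z^2
(∇×V)₃ = ∂V₂/∂x − ∂V₁/∂y = -6*x*y + 2*y*z
∇×V = (-2*x*y - 6*x - 2*y*z, 4*x^2 + 6*y - 6*z^2, -6*x*y + 2*y*z)
At (2, 2, 2): (-28, 4, -16).

(-28, 4, -16)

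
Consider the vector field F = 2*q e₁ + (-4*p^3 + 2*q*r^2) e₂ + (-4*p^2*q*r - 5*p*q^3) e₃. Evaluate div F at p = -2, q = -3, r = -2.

56

∂F₁/∂p = 0
∂F₂/∂q = 2*r^2
∂F₃/∂r = -4*p^2*q
∇·F = -4*p^2*q + 2*r^2
At (-2, -3, -2): 56.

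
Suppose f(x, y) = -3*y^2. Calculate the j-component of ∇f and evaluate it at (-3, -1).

6

(∇f)_2 = ∂f/∂y = -6*y
At (-3, -1): 6.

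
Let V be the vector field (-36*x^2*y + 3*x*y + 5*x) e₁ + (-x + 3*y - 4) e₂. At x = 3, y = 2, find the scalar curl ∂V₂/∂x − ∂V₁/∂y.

∂V₂/∂x = -1
∂V₁/∂y = -36*x^2 + 3*x
Scalar curl = 36*x^2 - 3*x - 1
At (3, 2): 314.

314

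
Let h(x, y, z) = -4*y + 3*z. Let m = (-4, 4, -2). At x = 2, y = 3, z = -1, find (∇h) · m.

∂h/∂x = 0
∂h/∂y = -4
∂h/∂z = 3
∇h at (2, 3, -1) = (0, -4, 3)
∇h · m = (0)(-4) + (-4)(4) + (3)(-2) = -22

-22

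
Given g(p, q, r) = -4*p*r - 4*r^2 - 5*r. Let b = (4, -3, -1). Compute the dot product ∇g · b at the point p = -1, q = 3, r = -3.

∂g/∂p = -4*r
∂g/∂q = 0
∂g/∂r = -4*p - 8*r - 5
∇g at (-1, 3, -3) = (12, 0, 23)
∇g · b = (12)(4) + (0)(-3) + (23)(-1) = 25

25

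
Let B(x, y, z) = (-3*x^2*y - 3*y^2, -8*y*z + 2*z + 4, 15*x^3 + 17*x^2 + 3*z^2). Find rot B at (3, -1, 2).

(∇×B)₁ = ∂B₃/∂y − ∂B₂/∂z = 8*y - 2
(∇×B)₂ = ∂B₁/∂z − ∂B₃/∂x = -45*x^2 - 34*x
(∇×B)₃ = ∂B₂/∂x − ∂B₁/∂y = 3*x^2 + 6*y
∇×B = (8*y - 2, -45*x^2 - 34*x, 3*x^2 + 6*y)
At (3, -1, 2): (-10, -507, 21).

(-10, -507, 21)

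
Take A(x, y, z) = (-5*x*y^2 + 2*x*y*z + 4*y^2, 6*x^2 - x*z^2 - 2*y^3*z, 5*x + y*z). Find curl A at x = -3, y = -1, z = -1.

(∇×A)₁ = ∂A₃/∂y − ∂A₂/∂z = 2*x*z + 2*y^3 + z
(∇×A)₂ = ∂A₁/∂z − ∂A₃/∂x = 2*x*y - 5
(∇×A)₃ = ∂A₂/∂x − ∂A₁/∂y = 10*x*y - 2*x*z + 12*x - 8*y - z^2
∇×A = (2*x*z + 2*y^3 + z, 2*x*y - 5, 10*x*y - 2*x*z + 12*x - 8*y - z^2)
At (-3, -1, -1): (3, 1, -5).

(3, 1, -5)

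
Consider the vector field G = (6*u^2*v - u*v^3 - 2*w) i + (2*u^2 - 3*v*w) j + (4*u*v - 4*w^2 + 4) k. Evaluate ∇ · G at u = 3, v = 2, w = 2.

42

∂G₁/∂u = 12*u*v - v^3
∂G₂/∂v = -3*w
∂G₃/∂w = -8*w
∇·G = 12*u*v - v^3 - 11*w
At (3, 2, 2): 42.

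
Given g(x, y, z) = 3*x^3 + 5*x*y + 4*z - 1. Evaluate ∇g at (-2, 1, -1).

∂g/∂x = 9*x^2 + 5*y
∂g/∂y = 5*x
∂g/∂z = 4
∇g = (9*x^2 + 5*y, 5*x, 4)
At (-2, 1, -1): (41, -10, 4).

(41, -10, 4)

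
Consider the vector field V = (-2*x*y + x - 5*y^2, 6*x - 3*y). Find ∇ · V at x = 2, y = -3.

4

∂V₁/∂x = -2*y + 1
∂V₂/∂y = -3
∇·V = -2*y - 2
At (2, -3): 4.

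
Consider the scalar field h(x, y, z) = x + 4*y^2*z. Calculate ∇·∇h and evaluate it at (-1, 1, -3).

∂²h/∂x² = 0
∂²h/∂y² = 8*z
∂²h/∂z² = 0
∇²h = 8*z
At (-1, 1, -3): -24.

-24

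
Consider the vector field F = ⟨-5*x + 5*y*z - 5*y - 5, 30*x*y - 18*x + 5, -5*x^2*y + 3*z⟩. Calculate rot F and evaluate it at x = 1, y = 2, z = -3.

(∇×F)₁ = ∂F₃/∂y − ∂F₂/∂z = -5*x^2
(∇×F)₂ = ∂F₁/∂z − ∂F₃/∂x = 10*x*y + 5*y
(∇×F)₃ = ∂F₂/∂x − ∂F₁/∂y = 30*y - 5*z - 13
∇×F = (-5*x^2, 10*x*y + 5*y, 30*y - 5*z - 13)
At (1, 2, -3): (-5, 30, 62).

(-5, 30, 62)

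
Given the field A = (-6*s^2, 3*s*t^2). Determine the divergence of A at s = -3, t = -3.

∂A₁/∂s = -12*s
∂A₂/∂t = 6*s*t
∇·A = 6*s*t - 12*s
At (-3, -3): 90.

90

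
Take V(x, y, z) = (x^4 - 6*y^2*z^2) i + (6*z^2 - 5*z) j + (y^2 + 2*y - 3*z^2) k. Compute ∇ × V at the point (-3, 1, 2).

(∇×V)₁ = ∂V₃/∂y − ∂V₂/∂z = 2*y - 12*z + 7
(∇×V)₂ = ∂V₁/∂z − ∂V₃/∂x = -12*y^2*z
(∇×V)₃ = ∂V₂/∂x − ∂V₁/∂y = 12*y*z^2
∇×V = (2*y - 12*z + 7, -12*y^2*z, 12*y*z^2)
At (-3, 1, 2): (-15, -24, 48).

(-15, -24, 48)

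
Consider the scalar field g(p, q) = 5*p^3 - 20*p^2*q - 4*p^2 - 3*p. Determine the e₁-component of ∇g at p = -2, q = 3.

313

(∇g)_1 = ∂g/∂p = 15*p^2 - 40*p*q - 8*p - 3
At (-2, 3): 313.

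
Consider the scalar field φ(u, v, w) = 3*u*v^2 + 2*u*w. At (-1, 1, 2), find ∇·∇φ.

-6

∂²φ/∂u² = 0
∂²φ/∂v² = 6*u
∂²φ/∂w² = 0
∇²φ = 6*u
At (-1, 1, 2): -6.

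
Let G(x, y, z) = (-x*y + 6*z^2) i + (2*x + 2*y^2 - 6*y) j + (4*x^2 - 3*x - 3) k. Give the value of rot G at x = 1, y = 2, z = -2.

(0, -29, 3)

(∇×G)₁ = ∂G₃/∂y − ∂G₂/∂z = 0
(∇×G)₂ = ∂G₁/∂z − ∂G₃/∂x = -8*x + 12*z + 3
(∇×G)₃ = ∂G₂/∂x − ∂G₁/∂y = x + 2
∇×G = (0, -8*x + 12*z + 3, x + 2)
At (1, 2, -2): (0, -29, 3).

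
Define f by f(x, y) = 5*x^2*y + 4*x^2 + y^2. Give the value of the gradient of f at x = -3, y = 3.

(-114, 51)

∂f/∂x = 10*x*y + 8*x
∂f/∂y = 5*x^2 + 2*y
∇f = (10*x*y + 8*x, 5*x^2 + 2*y)
At (-3, 3): (-114, 51).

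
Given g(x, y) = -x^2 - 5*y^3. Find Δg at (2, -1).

28

∂²g/∂x² = -2
∂²g/∂y² = -30*y
∇²g = -30*y - 2
At (2, -1): 28.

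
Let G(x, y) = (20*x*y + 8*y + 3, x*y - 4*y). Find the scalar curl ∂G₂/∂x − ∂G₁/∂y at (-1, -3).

9

∂G₂/∂x = y
∂G₁/∂y = 20*x + 8
Scalar curl = -20*x + y - 8
At (-1, -3): 9.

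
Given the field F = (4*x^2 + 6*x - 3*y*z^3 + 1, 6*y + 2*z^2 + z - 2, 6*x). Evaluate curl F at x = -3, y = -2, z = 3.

(-13, 156, 81)

(∇×F)₁ = ∂F₃/∂y − ∂F₂/∂z = -4*z - 1
(∇×F)₂ = ∂F₁/∂z − ∂F₃/∂x = -9*y*z^2 - 6
(∇×F)₃ = ∂F₂/∂x − ∂F₁/∂y = 3*z^3
∇×F = (-4*z - 1, -9*y*z^2 - 6, 3*z^3)
At (-3, -2, 3): (-13, 156, 81).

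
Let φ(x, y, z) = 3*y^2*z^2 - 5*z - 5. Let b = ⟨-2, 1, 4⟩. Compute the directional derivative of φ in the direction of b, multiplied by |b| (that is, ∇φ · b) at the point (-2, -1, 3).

-2

∂φ/∂x = 0
∂φ/∂y = 6*y*z^2
∂φ/∂z = 6*y^2*z - 5
∇φ at (-2, -1, 3) = (0, -54, 13)
∇φ · b = (0)(-2) + (-54)(1) + (13)(4) = -2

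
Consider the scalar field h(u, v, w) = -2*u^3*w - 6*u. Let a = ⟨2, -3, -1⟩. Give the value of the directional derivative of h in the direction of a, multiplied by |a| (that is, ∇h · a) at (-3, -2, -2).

150

∂h/∂u = -6*u^2*w - 6
∂h/∂v = 0
∂h/∂w = -2*u^3
∇h at (-3, -2, -2) = (102, 0, 54)
∇h · a = (102)(2) + (0)(-3) + (54)(-1) = 150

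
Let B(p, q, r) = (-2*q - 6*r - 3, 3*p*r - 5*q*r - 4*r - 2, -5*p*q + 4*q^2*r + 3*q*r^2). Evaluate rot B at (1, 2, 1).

(∇×B)₁ = ∂B₃/∂q − ∂B₂/∂r = -8*p + 8*q*r + 5*q + 3*r^2 + 4
(∇×B)₂ = ∂B₁/∂r − ∂B₃/∂p = 5*q - 6
(∇×B)₃ = ∂B₂/∂p − ∂B₁/∂q = 3*r + 2
∇×B = (-8*p + 8*q*r + 5*q + 3*r^2 + 4, 5*q - 6, 3*r + 2)
At (1, 2, 1): (25, 4, 5).

(25, 4, 5)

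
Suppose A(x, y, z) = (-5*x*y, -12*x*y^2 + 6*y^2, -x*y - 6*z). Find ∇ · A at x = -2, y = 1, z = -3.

49

∂A₁/∂x = -5*y
∂A₂/∂y = -24*x*y + 12*y
∂A₃/∂z = -6
∇·A = -24*x*y + 7*y - 6
At (-2, 1, -3): 49.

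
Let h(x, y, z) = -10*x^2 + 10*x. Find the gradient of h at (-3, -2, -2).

(70, 0, 0)

∂h/∂x = -20*x + 10
∂h/∂y = 0
∂h/∂z = 0
∇h = (-20*x + 10, 0, 0)
At (-3, -2, -2): (70, 0, 0).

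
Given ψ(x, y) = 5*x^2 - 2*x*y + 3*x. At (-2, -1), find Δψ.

∂²ψ/∂x² = 10
∂²ψ/∂y² = 0
∇²ψ = 10
At (-2, -1): 10.

10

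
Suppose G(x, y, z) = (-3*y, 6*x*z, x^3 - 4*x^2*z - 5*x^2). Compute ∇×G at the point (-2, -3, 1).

(∇×G)₁ = ∂G₃/∂y − ∂G₂/∂z = -6*x
(∇×G)₂ = ∂G₁/∂z − ∂G₃/∂x = -3*x^2 + 8*x*z + 10*x
(∇×G)₃ = ∂G₂/∂x − ∂G₁/∂y = 6*z + 3
∇×G = (-6*x, -3*x^2 + 8*x*z + 10*x, 6*z + 3)
At (-2, -3, 1): (12, -48, 9).

(12, -48, 9)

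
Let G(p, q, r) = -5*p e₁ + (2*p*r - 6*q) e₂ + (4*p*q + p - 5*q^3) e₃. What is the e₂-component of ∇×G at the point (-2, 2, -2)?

(∇×G)_2 = ∂G₁/∂r − ∂G₃/∂p
= 0 − (4*q + 1)
= -4*q - 1
At (-2, 2, -2): -9.

-9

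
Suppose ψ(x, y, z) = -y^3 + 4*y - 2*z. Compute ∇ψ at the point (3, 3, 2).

(0, -23, -2)

∂ψ/∂x = 0
∂ψ/∂y = -3*y^2 + 4
∂ψ/∂z = -2
∇ψ = (0, -3*y^2 + 4, -2)
At (3, 3, 2): (0, -23, -2).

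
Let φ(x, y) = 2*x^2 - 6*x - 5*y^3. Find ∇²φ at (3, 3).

-86

∂²φ/∂x² = 4
∂²φ/∂y² = -30*y
∇²φ = -30*y + 4
At (3, 3): -86.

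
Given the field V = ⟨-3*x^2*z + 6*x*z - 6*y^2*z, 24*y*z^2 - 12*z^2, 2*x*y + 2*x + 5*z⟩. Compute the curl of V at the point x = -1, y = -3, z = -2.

(-338, -59, 72)

(∇×V)₁ = ∂V₃/∂y − ∂V₂/∂z = 2*x - 48*y*z + 24*z
(∇×V)₂ = ∂V₁/∂z − ∂V₃/∂x = -3*x^2 + 6*x - 6*y^2 - 2*y - 2
(∇×V)₃ = ∂V₂/∂x − ∂V₁/∂y = 12*y*z
∇×V = (2*x - 48*y*z + 24*z, -3*x^2 + 6*x - 6*y^2 - 2*y - 2, 12*y*z)
At (-1, -3, -2): (-338, -59, 72).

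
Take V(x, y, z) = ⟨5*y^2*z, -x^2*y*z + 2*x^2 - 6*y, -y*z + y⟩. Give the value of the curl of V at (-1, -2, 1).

(∇×V)₁ = ∂V₃/∂y − ∂V₂/∂z = x^2*y - z + 1
(∇×V)₂ = ∂V₁/∂z − ∂V₃/∂x = 5*y^2
(∇×V)₃ = ∂V₂/∂x − ∂V₁/∂y = -2*x*y*z + 4*x - 10*y*z
∇×V = (x^2*y - z + 1, 5*y^2, -2*x*y*z + 4*x - 10*y*z)
At (-1, -2, 1): (-2, 20, 12).

(-2, 20, 12)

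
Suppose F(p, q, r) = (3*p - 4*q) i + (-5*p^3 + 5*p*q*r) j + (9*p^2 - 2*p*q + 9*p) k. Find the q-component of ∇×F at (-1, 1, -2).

(∇×F)_2 = ∂F₁/∂r − ∂F₃/∂p
= 0 − (18*p - 2*q + 9)
= -18*p + 2*q - 9
At (-1, 1, -2): 11.

11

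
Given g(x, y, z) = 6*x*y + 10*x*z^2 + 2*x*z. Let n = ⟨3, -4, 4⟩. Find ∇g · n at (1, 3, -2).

∂g/∂x = 6*y + 10*z^2 + 2*z
∂g/∂y = 6*x
∂g/∂z = 20*x*z + 2*x
∇g at (1, 3, -2) = (54, 6, -38)
∇g · n = (54)(3) + (6)(-4) + (-38)(4) = -14

-14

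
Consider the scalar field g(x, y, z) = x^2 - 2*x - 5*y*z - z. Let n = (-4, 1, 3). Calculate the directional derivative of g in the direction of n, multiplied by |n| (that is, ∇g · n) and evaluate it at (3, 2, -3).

-34

∂g/∂x = 2*x - 2
∂g/∂y = -5*z
∂g/∂z = -5*y - 1
∇g at (3, 2, -3) = (4, 15, -11)
∇g · n = (4)(-4) + (15)(1) + (-11)(3) = -34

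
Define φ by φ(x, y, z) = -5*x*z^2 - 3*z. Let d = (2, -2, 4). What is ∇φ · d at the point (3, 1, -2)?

∂φ/∂x = -5*z^2
∂φ/∂y = 0
∂φ/∂z = -10*x*z - 3
∇φ at (3, 1, -2) = (-20, 0, 57)
∇φ · d = (-20)(2) + (0)(-2) + (57)(4) = 188

188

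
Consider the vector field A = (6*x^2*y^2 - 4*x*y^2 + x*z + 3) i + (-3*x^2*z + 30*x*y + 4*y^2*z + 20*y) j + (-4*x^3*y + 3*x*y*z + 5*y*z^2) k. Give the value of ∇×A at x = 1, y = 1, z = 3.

(49, 4, 8)

(∇×A)₁ = ∂A₃/∂y − ∂A₂/∂z = -4*x^3 + 3*x^2 + 3*x*z - 4*y^2 + 5*z^2
(∇×A)₂ = ∂A₁/∂z − ∂A₃/∂x = 12*x^2*y + x - 3*y*z
(∇×A)₃ = ∂A₂/∂x − ∂A₁/∂y = -12*x^2*y + 8*x*y - 6*x*z + 30*y
∇×A = (-4*x^3 + 3*x^2 + 3*x*z - 4*y^2 + 5*z^2, 12*x^2*y + x - 3*y*z, -12*x^2*y + 8*x*y - 6*x*z + 30*y)
At (1, 1, 3): (49, 4, 8).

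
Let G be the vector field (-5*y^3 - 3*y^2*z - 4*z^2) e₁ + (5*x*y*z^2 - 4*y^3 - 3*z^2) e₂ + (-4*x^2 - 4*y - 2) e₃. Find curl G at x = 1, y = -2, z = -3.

(-82, 20, 6)

(∇×G)₁ = ∂G₃/∂y − ∂G₂/∂z = -10*x*y*z + 6*z - 4
(∇×G)₂ = ∂G₁/∂z − ∂G₃/∂x = 8*x - 3*y^2 - 8*z
(∇×G)₃ = ∂G₂/∂x − ∂G₁/∂y = 15*y^2 + 5*y*z^2 + 6*y*z
∇×G = (-10*x*y*z + 6*z - 4, 8*x - 3*y^2 - 8*z, 15*y^2 + 5*y*z^2 + 6*y*z)
At (1, -2, -3): (-82, 20, 6).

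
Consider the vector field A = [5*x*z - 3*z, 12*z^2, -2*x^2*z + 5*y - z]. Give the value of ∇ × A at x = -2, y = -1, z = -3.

(∇×A)₁ = ∂A₃/∂y − ∂A₂/∂z = -24*z + 5
(∇×A)₂ = ∂A₁/∂z − ∂A₃/∂x = 4*x*z + 5*x - 3
(∇×A)₃ = ∂A₂/∂x − ∂A₁/∂y = 0
∇×A = (-24*z + 5, 4*x*z + 5*x - 3, 0)
At (-2, -1, -3): (77, 11, 0).

(77, 11, 0)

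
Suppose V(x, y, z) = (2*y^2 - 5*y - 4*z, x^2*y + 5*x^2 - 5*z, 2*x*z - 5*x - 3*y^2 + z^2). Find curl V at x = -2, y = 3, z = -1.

(-13, 3, -39)

(∇×V)₁ = ∂V₃/∂y − ∂V₂/∂z = -6*y + 5
(∇×V)₂ = ∂V₁/∂z − ∂V₃/∂x = -2*z + 1
(∇×V)₃ = ∂V₂/∂x − ∂V₁/∂y = 2*x*y + 10*x - 4*y + 5
∇×V = (-6*y + 5, -2*z + 1, 2*x*y + 10*x - 4*y + 5)
At (-2, 3, -1): (-13, 3, -39).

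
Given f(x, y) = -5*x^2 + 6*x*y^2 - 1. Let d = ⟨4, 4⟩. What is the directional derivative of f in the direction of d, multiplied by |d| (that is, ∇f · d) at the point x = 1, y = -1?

∂f/∂x = -10*x + 6*y^2
∂f/∂y = 12*x*y
∇f at (1, -1) = (-4, -12)
∇f · d = (-4)(4) + (-12)(4) = -64

-64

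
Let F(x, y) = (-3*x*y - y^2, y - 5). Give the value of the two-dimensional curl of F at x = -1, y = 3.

3

∂F₂/∂x = 0
∂F₁/∂y = -3*x - 2*y
Scalar curl = 3*x + 2*y
At (-1, 3): 3.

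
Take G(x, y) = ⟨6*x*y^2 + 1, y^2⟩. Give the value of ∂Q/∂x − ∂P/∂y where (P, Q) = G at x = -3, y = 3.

∂G₂/∂x = 0
∂G₁/∂y = 12*x*y
Scalar curl = -12*x*y
At (-3, 3): 108.

108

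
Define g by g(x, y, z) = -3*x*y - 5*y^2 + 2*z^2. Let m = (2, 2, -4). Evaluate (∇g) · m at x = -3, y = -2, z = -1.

86

∂g/∂x = -3*y
∂g/∂y = -3*x - 10*y
∂g/∂z = 4*z
∇g at (-3, -2, -1) = (6, 29, -4)
∇g · m = (6)(2) + (29)(2) + (-4)(-4) = 86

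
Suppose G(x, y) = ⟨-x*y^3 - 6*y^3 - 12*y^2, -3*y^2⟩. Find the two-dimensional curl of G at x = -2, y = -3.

∂G₂/∂x = 0
∂G₁/∂y = -3*x*y^2 - 18*y^2 - 24*y
Scalar curl = 3*x*y^2 + 18*y^2 + 24*y
At (-2, -3): 36.

36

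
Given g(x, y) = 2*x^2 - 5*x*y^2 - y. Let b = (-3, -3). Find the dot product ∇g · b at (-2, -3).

∂g/∂x = 4*x - 5*y^2
∂g/∂y = -10*x*y - 1
∇g at (-2, -3) = (-53, -61)
∇g · b = (-53)(-3) + (-61)(-3) = 342

342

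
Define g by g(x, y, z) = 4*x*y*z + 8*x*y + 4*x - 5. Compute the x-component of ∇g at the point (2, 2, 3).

44

(∇g)_1 = ∂g/∂x = 4*y*z + 8*y + 4
At (2, 2, 3): 44.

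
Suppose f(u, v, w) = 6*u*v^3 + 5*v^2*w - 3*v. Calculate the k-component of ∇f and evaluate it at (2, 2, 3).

(∇f)_3 = ∂f/∂w = 5*v^2
At (2, 2, 3): 20.

20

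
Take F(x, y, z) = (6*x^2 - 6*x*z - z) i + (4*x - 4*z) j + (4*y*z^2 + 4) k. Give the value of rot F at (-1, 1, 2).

(20, 5, 4)

(∇×F)₁ = ∂F₃/∂y − ∂F₂/∂z = 4*z^2 + 4
(∇×F)₂ = ∂F₁/∂z − ∂F₃/∂x = -6*x - 1
(∇×F)₃ = ∂F₂/∂x − ∂F₁/∂y = 4
∇×F = (4*z^2 + 4, -6*x - 1, 4)
At (-1, 1, 2): (20, 5, 4).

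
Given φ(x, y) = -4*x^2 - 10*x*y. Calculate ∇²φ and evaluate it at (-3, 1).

-8

∂²φ/∂x² = -8
∂²φ/∂y² = 0
∇²φ = -8
At (-3, 1): -8.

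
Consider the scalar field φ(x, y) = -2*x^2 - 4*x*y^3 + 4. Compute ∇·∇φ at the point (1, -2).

∂²φ/∂x² = -4
∂²φ/∂y² = -24*x*y
∇²φ = -24*x*y - 4
At (1, -2): 44.

44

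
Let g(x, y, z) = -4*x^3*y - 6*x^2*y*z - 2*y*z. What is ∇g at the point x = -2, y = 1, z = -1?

∂g/∂x = -12*x^2*y - 12*x*y*z
∂g/∂y = -4*x^3 - 6*x^2*z - 2*z
∂g/∂z = -6*x^2*y - 2*y
∇g = (-12*x^2*y - 12*x*y*z, -4*x^3 - 6*x^2*z - 2*z, -6*x^2*y - 2*y)
At (-2, 1, -1): (-72, 58, -26).

(-72, 58, -26)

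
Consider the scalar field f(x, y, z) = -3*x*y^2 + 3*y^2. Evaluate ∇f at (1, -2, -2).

(-12, 0, 0)

∂f/∂x = -3*y^2
∂f/∂y = -6*x*y + 6*y
∂f/∂z = 0
∇f = (-3*y^2, -6*x*y + 6*y, 0)
At (1, -2, -2): (-12, 0, 0).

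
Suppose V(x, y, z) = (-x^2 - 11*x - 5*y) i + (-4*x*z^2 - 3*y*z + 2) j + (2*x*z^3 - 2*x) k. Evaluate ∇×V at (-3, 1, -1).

(27, 4, 1)

(∇×V)₁ = ∂V₃/∂y − ∂V₂/∂z = 8*x*z + 3*y
(∇×V)₂ = ∂V₁/∂z − ∂V₃/∂x = -2*z^3 + 2
(∇×V)₃ = ∂V₂/∂x − ∂V₁/∂y = -4*z^2 + 5
∇×V = (8*x*z + 3*y, -2*z^3 + 2, -4*z^2 + 5)
At (-3, 1, -1): (27, 4, 1).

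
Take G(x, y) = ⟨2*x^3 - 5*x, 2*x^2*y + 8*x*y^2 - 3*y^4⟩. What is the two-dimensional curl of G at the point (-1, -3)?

∂G₂/∂x = 4*x*y + 8*y^2
∂G₁/∂y = 0
Scalar curl = 4*x*y + 8*y^2
At (-1, -3): 84.

84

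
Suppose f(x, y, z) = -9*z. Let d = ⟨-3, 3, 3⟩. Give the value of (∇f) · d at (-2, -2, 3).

-27

∂f/∂x = 0
∂f/∂y = 0
∂f/∂z = -9
∇f at (-2, -2, 3) = (0, 0, -9)
∇f · d = (0)(-3) + (0)(3) + (-9)(3) = -27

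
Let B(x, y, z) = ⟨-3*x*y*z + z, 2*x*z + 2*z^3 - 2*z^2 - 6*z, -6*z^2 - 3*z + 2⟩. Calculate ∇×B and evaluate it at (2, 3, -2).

(-30, -17, -16)

(∇×B)₁ = ∂B₃/∂y − ∂B₂/∂z = -2*x - 6*z^2 + 4*z + 6
(∇×B)₂ = ∂B₁/∂z − ∂B₃/∂x = -3*x*y + 1
(∇×B)₃ = ∂B₂/∂x − ∂B₁/∂y = 3*x*z + 2*z
∇×B = (-2*x - 6*z^2 + 4*z + 6, -3*x*y + 1, 3*x*z + 2*z)
At (2, 3, -2): (-30, -17, -16).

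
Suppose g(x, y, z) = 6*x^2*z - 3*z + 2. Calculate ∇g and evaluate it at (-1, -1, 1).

∂g/∂x = 12*x*z
∂g/∂y = 0
∂g/∂z = 6*x^2 - 3
∇g = (12*x*z, 0, 6*x^2 - 3)
At (-1, -1, 1): (-12, 0, 3).

(-12, 0, 3)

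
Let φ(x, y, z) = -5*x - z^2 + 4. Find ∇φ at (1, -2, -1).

∂φ/∂x = -5
∂φ/∂y = 0
∂φ/∂z = -2*z
∇φ = (-5, 0, -2*z)
At (1, -2, -1): (-5, 0, 2).

(-5, 0, 2)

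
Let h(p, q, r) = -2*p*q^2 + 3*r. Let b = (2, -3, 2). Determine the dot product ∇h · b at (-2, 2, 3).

-58

∂h/∂p = -2*q^2
∂h/∂q = -4*p*q
∂h/∂r = 3
∇h at (-2, 2, 3) = (-8, 16, 3)
∇h · b = (-8)(2) + (16)(-3) + (3)(2) = -58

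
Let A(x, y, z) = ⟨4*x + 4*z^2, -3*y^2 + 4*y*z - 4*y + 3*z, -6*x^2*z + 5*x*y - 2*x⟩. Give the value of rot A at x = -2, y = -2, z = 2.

(-5, -20, 0)

(∇×A)₁ = ∂A₃/∂y − ∂A₂/∂z = 5*x - 4*y - 3
(∇×A)₂ = ∂A₁/∂z − ∂A₃/∂x = 12*x*z - 5*y + 8*z + 2
(∇×A)₃ = ∂A₂/∂x − ∂A₁/∂y = 0
∇×A = (5*x - 4*y - 3, 12*x*z - 5*y + 8*z + 2, 0)
At (-2, -2, 2): (-5, -20, 0).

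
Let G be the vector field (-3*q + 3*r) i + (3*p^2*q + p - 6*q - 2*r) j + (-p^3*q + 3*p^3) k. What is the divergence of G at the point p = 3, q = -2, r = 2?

∂G₁/∂p = 0
∂G₂/∂q = 3*p^2 - 6
∂G₃/∂r = 0
∇·G = 3*p^2 - 6
At (3, -2, 2): 21.

21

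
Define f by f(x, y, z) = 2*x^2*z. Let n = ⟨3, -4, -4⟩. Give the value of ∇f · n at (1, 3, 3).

∂f/∂x = 4*x*z
∂f/∂y = 0
∂f/∂z = 2*x^2
∇f at (1, 3, 3) = (12, 0, 2)
∇f · n = (12)(3) + (0)(-4) + (2)(-4) = 28

28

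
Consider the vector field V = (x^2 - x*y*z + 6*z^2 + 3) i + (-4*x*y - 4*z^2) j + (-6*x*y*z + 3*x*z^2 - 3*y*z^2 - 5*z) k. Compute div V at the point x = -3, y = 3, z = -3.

172

∂V₁/∂x = 2*x - y*z
∂V₂/∂y = -4*x
∂V₃/∂z = -6*x*y + 6*x*z - 6*y*z - 5
∇·V = -6*x*y + 6*x*z - 2*x - 7*y*z - 5
At (-3, 3, -3): 172.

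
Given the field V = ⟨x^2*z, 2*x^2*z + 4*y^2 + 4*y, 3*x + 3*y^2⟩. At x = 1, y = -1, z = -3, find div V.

∂V₁/∂x = 2*x*z
∂V₂/∂y = 8*y + 4
∂V₃/∂z = 0
∇·V = 2*x*z + 8*y + 4
At (1, -1, -3): -10.

-10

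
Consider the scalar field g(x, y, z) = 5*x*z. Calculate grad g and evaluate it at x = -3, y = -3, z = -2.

∂g/∂x = 5*z
∂g/∂y = 0
∂g/∂z = 5*x
∇g = (5*z, 0, 5*x)
At (-3, -3, -2): (-10, 0, -15).

(-10, 0, -15)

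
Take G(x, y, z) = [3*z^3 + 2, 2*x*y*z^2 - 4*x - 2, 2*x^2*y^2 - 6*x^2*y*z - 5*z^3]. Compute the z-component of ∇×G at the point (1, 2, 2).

12

(∇×G)_3 = ∂G₂/∂x − ∂G₁/∂y
= 2*y*z^2 - 4 − (0)
= 2*y*z^2 - 4
At (1, 2, 2): 12.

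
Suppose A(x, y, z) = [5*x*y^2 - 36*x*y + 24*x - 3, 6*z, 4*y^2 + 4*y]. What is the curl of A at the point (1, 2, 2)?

(14, 0, 16)

(∇×A)₁ = ∂A₃/∂y − ∂A₂/∂z = 8*y - 2
(∇×A)₂ = ∂A₁/∂z − ∂A₃/∂x = 0
(∇×A)₃ = ∂A₂/∂x − ∂A₁/∂y = -10*x*y + 36*x
∇×A = (8*y - 2, 0, -10*x*y + 36*x)
At (1, 2, 2): (14, 0, 16).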